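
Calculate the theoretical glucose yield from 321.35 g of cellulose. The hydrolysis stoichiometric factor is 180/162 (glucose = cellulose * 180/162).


glucose = cellulose * 180/162
= 321.35 * 180/162
= 357.0556 g

357.0556 g


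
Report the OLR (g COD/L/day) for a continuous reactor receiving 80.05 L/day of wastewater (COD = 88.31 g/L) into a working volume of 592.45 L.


OLR = Q * S / V
= 80.05 * 88.31 / 592.45
= 11.9322 g/L/day

11.9322 g/L/day


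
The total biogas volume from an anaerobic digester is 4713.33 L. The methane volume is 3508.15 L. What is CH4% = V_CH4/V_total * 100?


CH4% = V_CH4 / V_total * 100
= 3508.15 / 4713.33 * 100
= 74.4304%

74.4304%


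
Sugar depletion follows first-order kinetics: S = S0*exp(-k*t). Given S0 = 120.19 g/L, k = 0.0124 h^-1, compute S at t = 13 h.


S = S0 * exp(-k * t)
S = 120.19 * exp(-0.0124 * 13)
S = 102.2963 g/L

102.2963 g/L


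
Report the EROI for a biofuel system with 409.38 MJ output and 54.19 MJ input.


EROI = E_out / E_in
= 409.38 / 54.19
= 7.5545

7.5545


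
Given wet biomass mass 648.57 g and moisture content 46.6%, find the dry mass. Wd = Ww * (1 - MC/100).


Wd = Ww * (1 - MC/100)
= 648.57 * (1 - 46.6/100)
= 346.3364 g

346.3364 g


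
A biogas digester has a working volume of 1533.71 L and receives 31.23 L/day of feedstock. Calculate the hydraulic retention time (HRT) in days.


HRT = V / Q
= 1533.71 / 31.23
= 49.1102 days

49.1102 days


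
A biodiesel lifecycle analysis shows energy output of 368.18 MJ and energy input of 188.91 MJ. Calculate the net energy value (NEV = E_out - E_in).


NEV = E_out - E_in
= 368.18 - 188.91
= 179.2700 MJ

179.2700 MJ


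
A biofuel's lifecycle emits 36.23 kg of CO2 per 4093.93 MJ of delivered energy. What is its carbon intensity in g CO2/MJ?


CI = CO2 * 1000 / E
= 36.23 * 1000 / 4093.93
= 8.8497 g CO2/MJ

8.8497 g CO2/MJ


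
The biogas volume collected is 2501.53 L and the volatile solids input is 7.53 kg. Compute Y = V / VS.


Y = V / VS
= 2501.53 / 7.53
= 332.2085 L/kg VS

332.2085 L/kg VS


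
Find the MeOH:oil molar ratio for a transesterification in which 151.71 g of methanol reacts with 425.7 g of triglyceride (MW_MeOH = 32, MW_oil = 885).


Molar ratio = n_MeOH / n_oil = (MeOH/32) / (oil/885) = (MeOH * 885) / (32 * oil)
= (151.71 * 885) / (32 * 425.7)
= 9.8561

9.8561


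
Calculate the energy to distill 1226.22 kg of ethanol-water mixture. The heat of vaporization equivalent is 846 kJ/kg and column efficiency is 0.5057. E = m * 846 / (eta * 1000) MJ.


E = m * 846 / (eta * 1000)
= 1226.22 * 846 / (0.5057 * 1000)
= 2051.3785 MJ

2051.3785 MJ


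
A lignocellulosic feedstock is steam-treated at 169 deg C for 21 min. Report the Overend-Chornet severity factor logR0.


logR0 = log10(t * exp((T - 100) / 14.75))
= log10(21 * exp((169 - 100) / 14.75))
= 3.3538

3.3538


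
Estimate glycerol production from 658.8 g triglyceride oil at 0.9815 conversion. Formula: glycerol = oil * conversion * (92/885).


glycerol = oil * conv * (92/885)
= 658.8 * 0.9815 * 92 / 885
= 67.2184 g

67.2184 g


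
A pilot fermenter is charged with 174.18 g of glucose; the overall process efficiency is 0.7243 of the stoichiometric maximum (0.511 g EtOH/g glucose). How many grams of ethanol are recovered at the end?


Actual ethanol: m = 0.511 * 174.18 * 0.7243
m = 64.4670 g

64.4670 g


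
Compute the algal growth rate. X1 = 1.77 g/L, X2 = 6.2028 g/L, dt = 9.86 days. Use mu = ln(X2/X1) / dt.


mu = ln(X2/X1) / dt
= ln(6.2028/1.77) / 9.86
= 0.1272 per day

0.1272 per day


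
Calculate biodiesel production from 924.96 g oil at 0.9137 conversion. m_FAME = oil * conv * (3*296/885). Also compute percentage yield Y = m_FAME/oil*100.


m_FAME = oil * conv * (3 * 296 / 885) = oil * conv * (888/885)
= 924.96 * 0.9137 * 888 / 885
= 848.0008 g
Y = m_FAME / oil * 100 = conv * (888/885) * 100
= 0.9137 * 888 / 885 * 100
= 91.68%

848.0008 g FAME; Y = 91.68%


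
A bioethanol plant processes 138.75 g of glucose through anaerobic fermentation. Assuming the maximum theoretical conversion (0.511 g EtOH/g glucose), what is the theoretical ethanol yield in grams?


Theoretical ethanol yield: m_EtOH = 0.511 * m_glucose
m_EtOH = 0.511 * 138.75 = 70.9013 g

70.9013 g


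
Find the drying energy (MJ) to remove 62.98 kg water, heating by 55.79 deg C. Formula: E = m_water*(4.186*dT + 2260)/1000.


E = m_water * (4.186 * dT + 2260) / 1000
= 62.98 * (4.186 * 55.79 + 2260) / 1000
= 157.0430 MJ

157.0430 MJ


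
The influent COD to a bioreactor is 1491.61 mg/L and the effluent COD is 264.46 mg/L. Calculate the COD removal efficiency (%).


eta = (COD_in - COD_out) / COD_in * 100
= (1491.61 - 264.46) / 1491.61 * 100
= 82.2702%

82.2702%


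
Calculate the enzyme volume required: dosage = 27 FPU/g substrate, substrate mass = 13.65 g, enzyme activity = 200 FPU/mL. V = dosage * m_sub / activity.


V = dosage * m_sub / activity
V = 27 * 13.65 / 200
V = 1.8428 mL

1.8428 mL


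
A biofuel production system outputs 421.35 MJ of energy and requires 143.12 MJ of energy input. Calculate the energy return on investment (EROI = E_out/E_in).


EROI = E_out / E_in
= 421.35 / 143.12
= 2.9440

2.9440


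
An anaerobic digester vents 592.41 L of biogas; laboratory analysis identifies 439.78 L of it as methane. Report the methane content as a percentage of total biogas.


CH4% = V_CH4 / V_total * 100
= 439.78 / 592.41 * 100
= 74.2357%

74.2357%


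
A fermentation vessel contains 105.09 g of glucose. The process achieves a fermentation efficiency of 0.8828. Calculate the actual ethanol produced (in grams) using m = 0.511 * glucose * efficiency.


Actual ethanol: m = 0.511 * 105.09 * 0.8828
m = 47.4072 g

47.4072 g


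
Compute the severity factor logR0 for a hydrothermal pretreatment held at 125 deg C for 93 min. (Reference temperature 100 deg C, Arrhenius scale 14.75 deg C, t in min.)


logR0 = log10(t * exp((T - 100) / 14.75))
= log10(93 * exp((125 - 100) / 14.75))
= 2.7046

2.7046


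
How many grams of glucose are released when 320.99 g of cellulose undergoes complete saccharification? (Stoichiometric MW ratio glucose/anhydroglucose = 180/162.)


glucose = cellulose * 180/162
= 320.99 * 180/162
= 356.6556 g

356.6556 g


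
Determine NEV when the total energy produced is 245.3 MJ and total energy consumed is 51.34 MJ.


NEV = E_out - E_in
= 245.3 - 51.34
= 193.9600 MJ

193.9600 MJ


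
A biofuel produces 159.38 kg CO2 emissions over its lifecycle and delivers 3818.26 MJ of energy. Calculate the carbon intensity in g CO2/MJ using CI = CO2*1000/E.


CI = CO2 * 1000 / E
= 159.38 * 1000 / 3818.26
= 41.7415 g CO2/MJ

41.7415 g CO2/MJ


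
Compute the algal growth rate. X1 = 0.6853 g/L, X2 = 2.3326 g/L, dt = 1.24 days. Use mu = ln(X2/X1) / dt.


mu = ln(X2/X1) / dt
= ln(2.3326/0.6853) / 1.24
= 0.9878 per day

0.9878 per day


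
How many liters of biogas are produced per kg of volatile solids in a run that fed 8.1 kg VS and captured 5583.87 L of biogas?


Y = V / VS
= 5583.87 / 8.1
= 689.3667 L/kg VS

689.3667 L/kg VS


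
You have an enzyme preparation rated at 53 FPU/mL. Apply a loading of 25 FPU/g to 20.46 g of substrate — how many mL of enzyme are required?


V = dosage * m_sub / activity
V = 25 * 20.46 / 53
V = 9.6509 mL

9.6509 mL


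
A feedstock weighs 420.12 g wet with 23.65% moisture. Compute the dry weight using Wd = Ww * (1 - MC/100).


Wd = Ww * (1 - MC/100)
= 420.12 * (1 - 23.65/100)
= 320.7616 g

320.7616 g


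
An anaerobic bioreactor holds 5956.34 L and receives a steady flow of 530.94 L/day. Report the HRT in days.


HRT = V / Q
= 5956.34 / 530.94
= 11.2185 days

11.2185 days


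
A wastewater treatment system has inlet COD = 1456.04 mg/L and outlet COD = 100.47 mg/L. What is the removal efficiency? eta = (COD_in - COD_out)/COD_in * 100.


eta = (COD_in - COD_out) / COD_in * 100
= (1456.04 - 100.47) / 1456.04 * 100
= 93.0998%

93.0998%


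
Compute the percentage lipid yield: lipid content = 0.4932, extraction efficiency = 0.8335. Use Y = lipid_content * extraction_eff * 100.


Y = lipid_content * extraction_eff * 100
= 0.4932 * 0.8335 * 100
= 41.1082%

41.1082%


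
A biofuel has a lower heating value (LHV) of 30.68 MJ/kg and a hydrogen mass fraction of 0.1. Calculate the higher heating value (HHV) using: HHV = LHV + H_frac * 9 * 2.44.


HHV = LHV + H_frac * 9 * 2.44
= 30.68 + 0.1 * 9 * 2.44
= 32.8760 MJ/kg

32.8760 MJ/kg


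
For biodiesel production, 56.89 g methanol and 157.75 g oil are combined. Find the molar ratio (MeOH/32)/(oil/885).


Molar ratio = n_MeOH / n_oil = (MeOH/32) / (oil/885) = (MeOH * 885) / (32 * oil)
= (56.89 * 885) / (32 * 157.75)
= 9.9738

9.9738


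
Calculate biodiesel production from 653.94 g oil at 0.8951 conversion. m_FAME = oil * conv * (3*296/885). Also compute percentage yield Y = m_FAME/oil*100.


m_FAME = oil * conv * (3 * 296 / 885) = oil * conv * (888/885)
= 653.94 * 0.8951 * 888 / 885
= 587.3259 g
Y = m_FAME / oil * 100 = conv * (888/885) * 100
= 0.8951 * 888 / 885 * 100
= 89.81%

587.3259 g FAME; Y = 89.81%


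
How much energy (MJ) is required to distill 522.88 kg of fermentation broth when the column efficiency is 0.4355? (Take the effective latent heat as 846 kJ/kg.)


E = m * 846 / (eta * 1000)
= 522.88 * 846 / (0.4355 * 1000)
= 1015.7439 MJ

1015.7439 MJ


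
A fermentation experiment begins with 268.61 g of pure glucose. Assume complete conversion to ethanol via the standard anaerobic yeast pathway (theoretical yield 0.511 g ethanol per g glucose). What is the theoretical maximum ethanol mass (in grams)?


Theoretical ethanol yield: m_EtOH = 0.511 * m_glucose
m_EtOH = 0.511 * 268.61 = 137.2597 g

137.2597 g


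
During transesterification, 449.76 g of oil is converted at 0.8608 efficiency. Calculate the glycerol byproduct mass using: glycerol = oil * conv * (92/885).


glycerol = oil * conv * (92/885)
= 449.76 * 0.8608 * 92 / 885
= 40.2465 g

40.2465 g


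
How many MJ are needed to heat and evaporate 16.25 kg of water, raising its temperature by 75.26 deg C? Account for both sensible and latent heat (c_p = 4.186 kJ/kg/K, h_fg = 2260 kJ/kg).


E = m_water * (4.186 * dT + 2260) / 1000
= 16.25 * (4.186 * 75.26 + 2260) / 1000
= 41.8444 MJ

41.8444 MJ


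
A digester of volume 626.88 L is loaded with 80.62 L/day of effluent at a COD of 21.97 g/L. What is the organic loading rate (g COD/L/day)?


OLR = Q * S / V
= 80.62 * 21.97 / 626.88
= 2.8255 g/L/day

2.8255 g/L/day


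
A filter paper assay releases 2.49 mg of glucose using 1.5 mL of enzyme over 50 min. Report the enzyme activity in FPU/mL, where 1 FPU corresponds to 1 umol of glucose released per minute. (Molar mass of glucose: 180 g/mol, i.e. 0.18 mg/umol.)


Activity = glucose_mg / (0.18 mg/umol * V_mL * t_min)
= 2.49 / (0.18 * 1.5 * 50)
= 0.1844 FPU/mL

0.1844 FPU/mL


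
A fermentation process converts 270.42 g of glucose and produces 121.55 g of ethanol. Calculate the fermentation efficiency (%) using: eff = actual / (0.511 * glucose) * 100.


Fermentation efficiency = (actual / (0.511 * glucose)) * 100
= (121.55 / (0.511 * 270.42)) * 100
= 87.9620%

87.9620%


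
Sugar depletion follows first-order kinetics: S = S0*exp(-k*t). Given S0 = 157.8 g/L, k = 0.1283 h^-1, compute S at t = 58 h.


S = S0 * exp(-k * t)
S = 157.8 * exp(-0.1283 * 58)
S = 0.0925 g/L

0.0925 g/L


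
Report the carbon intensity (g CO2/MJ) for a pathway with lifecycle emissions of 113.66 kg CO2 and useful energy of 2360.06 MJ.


CI = CO2 * 1000 / E
= 113.66 * 1000 / 2360.06
= 48.1598 g CO2/MJ

48.1598 g CO2/MJ


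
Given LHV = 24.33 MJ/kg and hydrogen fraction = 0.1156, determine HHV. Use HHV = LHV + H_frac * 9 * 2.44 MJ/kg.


HHV = LHV + H_frac * 9 * 2.44
= 24.33 + 0.1156 * 9 * 2.44
= 26.8686 MJ/kg

26.8686 MJ/kg


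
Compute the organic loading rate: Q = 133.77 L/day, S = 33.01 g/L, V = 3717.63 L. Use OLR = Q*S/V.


OLR = Q * S / V
= 133.77 * 33.01 / 3717.63
= 1.1878 g/L/day

1.1878 g/L/day


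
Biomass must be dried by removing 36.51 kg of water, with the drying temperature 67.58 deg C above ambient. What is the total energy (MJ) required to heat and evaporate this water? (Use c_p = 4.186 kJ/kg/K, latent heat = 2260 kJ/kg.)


E = m_water * (4.186 * dT + 2260) / 1000
= 36.51 * (4.186 * 67.58 + 2260) / 1000
= 92.8409 MJ

92.8409 MJ


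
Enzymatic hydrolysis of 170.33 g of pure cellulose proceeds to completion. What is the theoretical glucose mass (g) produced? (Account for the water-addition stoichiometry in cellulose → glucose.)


glucose = cellulose * 180/162
= 170.33 * 180/162
= 189.2556 g

189.2556 g


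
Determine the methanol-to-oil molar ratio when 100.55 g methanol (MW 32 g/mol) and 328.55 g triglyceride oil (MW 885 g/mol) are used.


Molar ratio = n_MeOH / n_oil = (MeOH/32) / (oil/885) = (MeOH * 885) / (32 * oil)
= (100.55 * 885) / (32 * 328.55)
= 8.4640

8.4640


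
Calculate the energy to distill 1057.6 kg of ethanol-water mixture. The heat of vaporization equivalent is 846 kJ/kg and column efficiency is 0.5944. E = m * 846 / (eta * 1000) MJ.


E = m * 846 / (eta * 1000)
= 1057.6 * 846 / (0.5944 * 1000)
= 1505.2651 MJ

1505.2651 MJ


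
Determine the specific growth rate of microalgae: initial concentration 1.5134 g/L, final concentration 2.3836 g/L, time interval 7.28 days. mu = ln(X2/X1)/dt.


mu = ln(X2/X1) / dt
= ln(2.3836/1.5134) / 7.28
= 0.0624 per day

0.0624 per day


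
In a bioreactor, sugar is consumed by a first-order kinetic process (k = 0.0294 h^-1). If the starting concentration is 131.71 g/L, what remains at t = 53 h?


S = S0 * exp(-k * t)
S = 131.71 * exp(-0.0294 * 53)
S = 27.7269 g/L

27.7269 g/L


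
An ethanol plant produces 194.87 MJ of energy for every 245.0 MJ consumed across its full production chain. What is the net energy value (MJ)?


NEV = E_out - E_in
= 194.87 - 245.0
= -50.1300 MJ

-50.1300 MJ


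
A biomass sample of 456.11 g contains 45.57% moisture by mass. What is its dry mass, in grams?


Wd = Ww * (1 - MC/100)
= 456.11 * (1 - 45.57/100)
= 248.2607 g

248.2607 g


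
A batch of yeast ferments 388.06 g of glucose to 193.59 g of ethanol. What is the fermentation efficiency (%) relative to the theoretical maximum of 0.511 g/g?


Fermentation efficiency = (actual / (0.511 * glucose)) * 100
= (193.59 / (0.511 * 388.06)) * 100
= 97.6255%

97.6255%


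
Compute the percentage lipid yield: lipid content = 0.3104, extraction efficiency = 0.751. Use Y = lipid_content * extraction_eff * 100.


Y = lipid_content * extraction_eff * 100
= 0.3104 * 0.751 * 100
= 23.3110%

23.3110%


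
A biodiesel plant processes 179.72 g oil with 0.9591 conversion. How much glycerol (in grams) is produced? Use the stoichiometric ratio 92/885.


glycerol = oil * conv * (92/885)
= 179.72 * 0.9591 * 92 / 885
= 17.9186 g

17.9186 g


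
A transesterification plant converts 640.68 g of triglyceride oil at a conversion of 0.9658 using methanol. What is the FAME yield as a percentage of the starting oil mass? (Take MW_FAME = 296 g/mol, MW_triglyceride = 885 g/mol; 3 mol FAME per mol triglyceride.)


m_FAME = oil * conv * (3 * 296 / 885) = oil * conv * (888/885)
= 640.68 * 0.9658 * 888 / 885
= 620.8663 g
Y = m_FAME / oil * 100 = conv * (888/885) * 100
= 0.9658 * 888 / 885 * 100
= 96.91%

96.91%


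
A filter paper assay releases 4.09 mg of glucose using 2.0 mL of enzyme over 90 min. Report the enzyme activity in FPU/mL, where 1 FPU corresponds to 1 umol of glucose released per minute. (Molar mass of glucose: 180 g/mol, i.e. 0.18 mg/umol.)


Activity = glucose_mg / (0.18 mg/umol * V_mL * t_min)
= 4.09 / (0.18 * 2.0 * 90)
= 0.1262 FPU/mL

0.1262 FPU/mL


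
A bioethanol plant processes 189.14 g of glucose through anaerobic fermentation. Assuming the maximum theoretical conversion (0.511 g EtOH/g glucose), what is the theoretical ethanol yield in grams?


Theoretical ethanol yield: m_EtOH = 0.511 * m_glucose
m_EtOH = 0.511 * 189.14 = 96.6505 g

96.6505 g


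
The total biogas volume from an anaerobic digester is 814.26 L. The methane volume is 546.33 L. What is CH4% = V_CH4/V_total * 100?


CH4% = V_CH4 / V_total * 100
= 546.33 / 814.26 * 100
= 67.0953%

67.0953%


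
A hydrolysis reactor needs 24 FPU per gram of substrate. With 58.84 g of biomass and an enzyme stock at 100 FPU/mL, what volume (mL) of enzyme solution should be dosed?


V = dosage * m_sub / activity
V = 24 * 58.84 / 100
V = 14.1216 mL

14.1216 mL


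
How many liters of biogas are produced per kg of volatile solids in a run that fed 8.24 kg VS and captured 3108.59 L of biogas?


Y = V / VS
= 3108.59 / 8.24
= 377.2561 L/kg VS

377.2561 L/kg VS


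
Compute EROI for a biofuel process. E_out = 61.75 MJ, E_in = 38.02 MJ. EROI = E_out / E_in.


EROI = E_out / E_in
= 61.75 / 38.02
= 1.6241

1.6241


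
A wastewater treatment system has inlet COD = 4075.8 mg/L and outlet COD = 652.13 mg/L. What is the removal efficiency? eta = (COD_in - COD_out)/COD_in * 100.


eta = (COD_in - COD_out) / COD_in * 100
= (4075.8 - 652.13) / 4075.8 * 100
= 84.0000%

84.0000%


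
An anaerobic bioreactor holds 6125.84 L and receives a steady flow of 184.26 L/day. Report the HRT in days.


HRT = V / Q
= 6125.84 / 184.26
= 33.2456 days

33.2456 days


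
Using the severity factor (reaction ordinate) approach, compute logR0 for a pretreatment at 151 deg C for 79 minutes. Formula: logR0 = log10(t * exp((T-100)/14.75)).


logR0 = log10(t * exp((T - 100) / 14.75))
= log10(79 * exp((151 - 100) / 14.75))
= 3.3993

3.3993


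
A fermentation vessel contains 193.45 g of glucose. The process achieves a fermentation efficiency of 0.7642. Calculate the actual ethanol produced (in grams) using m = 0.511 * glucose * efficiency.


Actual ethanol: m = 0.511 * 193.45 * 0.7642
m = 75.5434 g

75.5434 g


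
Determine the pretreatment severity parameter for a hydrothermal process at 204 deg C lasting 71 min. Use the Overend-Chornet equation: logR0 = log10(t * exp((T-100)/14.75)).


logR0 = log10(t * exp((T - 100) / 14.75))
= log10(71 * exp((204 - 100) / 14.75))
= 4.9134

4.9134


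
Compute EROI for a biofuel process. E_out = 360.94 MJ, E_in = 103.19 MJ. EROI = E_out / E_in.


EROI = E_out / E_in
= 360.94 / 103.19
= 3.4978

3.4978


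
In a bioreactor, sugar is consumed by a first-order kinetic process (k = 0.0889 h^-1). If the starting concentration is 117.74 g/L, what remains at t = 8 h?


S = S0 * exp(-k * t)
S = 117.74 * exp(-0.0889 * 8)
S = 57.8168 g/L

57.8168 g/L


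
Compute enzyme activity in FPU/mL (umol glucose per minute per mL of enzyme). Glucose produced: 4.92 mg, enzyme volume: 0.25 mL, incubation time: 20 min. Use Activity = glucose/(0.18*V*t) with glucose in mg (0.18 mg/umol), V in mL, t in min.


Activity = glucose_mg / (0.18 mg/umol * V_mL * t_min)
= 4.92 / (0.18 * 0.25 * 20)
= 5.4667 FPU/mL

5.4667 FPU/mL


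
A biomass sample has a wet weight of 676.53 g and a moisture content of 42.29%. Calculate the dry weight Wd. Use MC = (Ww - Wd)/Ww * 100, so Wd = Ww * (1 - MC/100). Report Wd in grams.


Wd = Ww * (1 - MC/100)
= 676.53 * (1 - 42.29/100)
= 390.4255 g

390.4255 g


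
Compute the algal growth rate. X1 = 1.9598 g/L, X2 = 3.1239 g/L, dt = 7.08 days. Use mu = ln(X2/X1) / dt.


mu = ln(X2/X1) / dt
= ln(3.1239/1.9598) / 7.08
= 0.0659 per day

0.0659 per day


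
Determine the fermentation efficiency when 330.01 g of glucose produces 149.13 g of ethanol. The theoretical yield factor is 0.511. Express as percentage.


Fermentation efficiency = (actual / (0.511 * glucose)) * 100
= (149.13 / (0.511 * 330.01)) * 100
= 88.4335%

88.4335%


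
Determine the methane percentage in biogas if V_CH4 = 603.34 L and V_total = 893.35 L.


CH4% = V_CH4 / V_total * 100
= 603.34 / 893.35 * 100
= 67.5368%

67.5368%


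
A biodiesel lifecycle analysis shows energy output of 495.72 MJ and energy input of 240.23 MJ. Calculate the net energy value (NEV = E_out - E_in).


NEV = E_out - E_in
= 495.72 - 240.23
= 255.4900 MJ

255.4900 MJ


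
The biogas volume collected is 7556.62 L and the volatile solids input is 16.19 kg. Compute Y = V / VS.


Y = V / VS
= 7556.62 / 16.19
= 466.7461 L/kg VS

466.7461 L/kg VS


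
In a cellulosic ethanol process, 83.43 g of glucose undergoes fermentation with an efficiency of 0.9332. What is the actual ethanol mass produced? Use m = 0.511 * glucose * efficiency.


Actual ethanol: m = 0.511 * 83.43 * 0.9332
m = 39.7849 g

39.7849 g


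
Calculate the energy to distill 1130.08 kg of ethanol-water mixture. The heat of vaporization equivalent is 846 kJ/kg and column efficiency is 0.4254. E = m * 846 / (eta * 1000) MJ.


E = m * 846 / (eta * 1000)
= 1130.08 * 846 / (0.4254 * 1000)
= 2247.4087 MJ

2247.4087 MJ


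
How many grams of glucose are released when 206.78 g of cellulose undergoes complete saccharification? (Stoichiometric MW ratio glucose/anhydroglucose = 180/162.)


glucose = cellulose * 180/162
= 206.78 * 180/162
= 229.7556 g

229.7556 g


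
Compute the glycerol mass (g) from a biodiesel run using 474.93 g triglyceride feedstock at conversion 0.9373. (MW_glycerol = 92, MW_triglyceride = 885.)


glycerol = oil * conv * (92/885)
= 474.93 * 0.9373 * 92 / 885
= 46.2757 g

46.2757 g


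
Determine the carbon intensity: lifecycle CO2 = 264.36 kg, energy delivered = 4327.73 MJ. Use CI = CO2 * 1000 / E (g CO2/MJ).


CI = CO2 * 1000 / E
= 264.36 * 1000 / 4327.73
= 61.0851 g CO2/MJ

61.0851 g CO2/MJ


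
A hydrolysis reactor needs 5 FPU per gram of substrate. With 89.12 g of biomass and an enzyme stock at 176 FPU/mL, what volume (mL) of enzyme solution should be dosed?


V = dosage * m_sub / activity
V = 5 * 89.12 / 176
V = 2.5318 mL

2.5318 mL


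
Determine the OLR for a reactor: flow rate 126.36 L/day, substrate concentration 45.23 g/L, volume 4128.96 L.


OLR = Q * S / V
= 126.36 * 45.23 / 4128.96
= 1.3842 g/L/day

1.3842 g/L/day


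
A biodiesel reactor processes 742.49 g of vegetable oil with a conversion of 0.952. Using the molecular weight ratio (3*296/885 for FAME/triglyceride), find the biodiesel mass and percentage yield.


m_FAME = oil * conv * (3 * 296 / 885) = oil * conv * (888/885)
= 742.49 * 0.952 * 888 / 885
= 709.2466 g
Y = m_FAME / oil * 100 = conv * (888/885) * 100
= 0.952 * 888 / 885 * 100
= 95.52%

709.2466 g FAME; Y = 95.52%


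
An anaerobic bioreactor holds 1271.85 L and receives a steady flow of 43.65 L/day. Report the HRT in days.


HRT = V / Q
= 1271.85 / 43.65
= 29.1375 days

29.1375 days


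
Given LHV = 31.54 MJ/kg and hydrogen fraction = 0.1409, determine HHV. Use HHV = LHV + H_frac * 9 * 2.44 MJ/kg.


HHV = LHV + H_frac * 9 * 2.44
= 31.54 + 0.1409 * 9 * 2.44
= 34.6342 MJ/kg

34.6342 MJ/kg


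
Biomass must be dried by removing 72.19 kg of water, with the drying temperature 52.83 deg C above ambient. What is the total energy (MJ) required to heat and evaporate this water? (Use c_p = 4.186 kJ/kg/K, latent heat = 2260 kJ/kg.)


E = m_water * (4.186 * dT + 2260) / 1000
= 72.19 * (4.186 * 52.83 + 2260) / 1000
= 179.1140 MJ

179.1140 MJ


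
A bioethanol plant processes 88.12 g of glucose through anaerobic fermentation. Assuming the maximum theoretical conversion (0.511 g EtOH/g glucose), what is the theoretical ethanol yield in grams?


Theoretical ethanol yield: m_EtOH = 0.511 * m_glucose
m_EtOH = 0.511 * 88.12 = 45.0293 g

45.0293 g


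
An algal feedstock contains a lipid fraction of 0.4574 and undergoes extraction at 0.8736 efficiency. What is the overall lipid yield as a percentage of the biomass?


Y = lipid_content * extraction_eff * 100
= 0.4574 * 0.8736 * 100
= 39.9585%

39.9585%


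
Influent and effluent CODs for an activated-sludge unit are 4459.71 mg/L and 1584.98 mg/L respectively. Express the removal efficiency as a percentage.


eta = (COD_in - COD_out) / COD_in * 100
= (4459.71 - 1584.98) / 4459.71 * 100
= 64.4600%

64.4600%


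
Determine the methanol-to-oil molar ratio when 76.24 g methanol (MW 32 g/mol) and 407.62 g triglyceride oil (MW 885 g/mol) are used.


Molar ratio = n_MeOH / n_oil = (MeOH/32) / (oil/885) = (MeOH * 885) / (32 * oil)
= (76.24 * 885) / (32 * 407.62)
= 5.1727

5.1727


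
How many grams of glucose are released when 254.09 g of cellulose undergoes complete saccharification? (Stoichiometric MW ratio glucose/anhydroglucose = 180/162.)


glucose = cellulose * 180/162
= 254.09 * 180/162
= 282.3222 g

282.3222 g


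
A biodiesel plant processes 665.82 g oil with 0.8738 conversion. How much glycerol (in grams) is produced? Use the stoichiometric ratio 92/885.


glycerol = oil * conv * (92/885)
= 665.82 * 0.8738 * 92 / 885
= 60.4802 g

60.4802 g


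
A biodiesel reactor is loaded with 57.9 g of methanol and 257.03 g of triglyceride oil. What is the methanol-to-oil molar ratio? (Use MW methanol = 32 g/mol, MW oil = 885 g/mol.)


Molar ratio = n_MeOH / n_oil = (MeOH/32) / (oil/885) = (MeOH * 885) / (32 * oil)
= (57.9 * 885) / (32 * 257.03)
= 6.2300

6.2300


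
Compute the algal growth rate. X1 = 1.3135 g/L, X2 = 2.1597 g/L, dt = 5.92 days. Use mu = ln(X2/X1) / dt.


mu = ln(X2/X1) / dt
= ln(2.1597/1.3135) / 5.92
= 0.0840 per day

0.0840 per day


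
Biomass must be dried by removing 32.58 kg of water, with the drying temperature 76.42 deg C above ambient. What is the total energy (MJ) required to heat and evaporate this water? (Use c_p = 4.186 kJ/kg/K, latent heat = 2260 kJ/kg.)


E = m_water * (4.186 * dT + 2260) / 1000
= 32.58 * (4.186 * 76.42 + 2260) / 1000
= 84.0530 MJ

84.0530 MJ


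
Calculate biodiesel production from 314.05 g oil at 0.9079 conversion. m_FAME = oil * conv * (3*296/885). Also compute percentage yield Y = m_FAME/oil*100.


m_FAME = oil * conv * (3 * 296 / 885) = oil * conv * (888/885)
= 314.05 * 0.9079 * 888 / 885
= 286.0925 g
Y = m_FAME / oil * 100 = conv * (888/885) * 100
= 0.9079 * 888 / 885 * 100
= 91.10%

286.0925 g FAME; Y = 91.10%


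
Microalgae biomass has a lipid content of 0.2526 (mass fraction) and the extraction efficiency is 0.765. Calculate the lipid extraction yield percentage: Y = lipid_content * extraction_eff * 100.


Y = lipid_content * extraction_eff * 100
= 0.2526 * 0.765 * 100
= 19.3239%

19.3239%


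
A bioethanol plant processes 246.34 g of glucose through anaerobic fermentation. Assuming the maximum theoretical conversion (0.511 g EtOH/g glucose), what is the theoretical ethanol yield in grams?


Theoretical ethanol yield: m_EtOH = 0.511 * m_glucose
m_EtOH = 0.511 * 246.34 = 125.8797 g

125.8797 g


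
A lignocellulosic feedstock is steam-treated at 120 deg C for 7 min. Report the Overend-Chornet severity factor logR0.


logR0 = log10(t * exp((T - 100) / 14.75))
= log10(7 * exp((120 - 100) / 14.75))
= 1.4340

1.4340


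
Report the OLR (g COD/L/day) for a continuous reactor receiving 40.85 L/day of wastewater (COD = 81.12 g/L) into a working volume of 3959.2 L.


OLR = Q * S / V
= 40.85 * 81.12 / 3959.2
= 0.8370 g/L/day

0.8370 g/L/day


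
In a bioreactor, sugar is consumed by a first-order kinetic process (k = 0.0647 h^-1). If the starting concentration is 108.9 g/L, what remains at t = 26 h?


S = S0 * exp(-k * t)
S = 108.9 * exp(-0.0647 * 26)
S = 20.2515 g/L

20.2515 g/L


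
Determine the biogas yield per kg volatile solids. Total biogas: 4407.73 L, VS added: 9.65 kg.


Y = V / VS
= 4407.73 / 9.65
= 456.7596 L/kg VS

456.7596 L/kg VS


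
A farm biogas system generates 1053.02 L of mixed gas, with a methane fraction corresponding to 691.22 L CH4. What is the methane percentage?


CH4% = V_CH4 / V_total * 100
= 691.22 / 1053.02 * 100
= 65.6417%

65.6417%


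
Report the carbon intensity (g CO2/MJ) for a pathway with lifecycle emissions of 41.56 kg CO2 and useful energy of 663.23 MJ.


CI = CO2 * 1000 / E
= 41.56 * 1000 / 663.23
= 62.6630 g CO2/MJ

62.6630 g CO2/MJ


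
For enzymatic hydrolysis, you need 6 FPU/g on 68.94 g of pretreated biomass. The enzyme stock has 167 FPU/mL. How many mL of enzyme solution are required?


V = dosage * m_sub / activity
V = 6 * 68.94 / 167
V = 2.4769 mL

2.4769 mL


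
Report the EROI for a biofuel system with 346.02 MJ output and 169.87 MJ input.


EROI = E_out / E_in
= 346.02 / 169.87
= 2.0370

2.0370


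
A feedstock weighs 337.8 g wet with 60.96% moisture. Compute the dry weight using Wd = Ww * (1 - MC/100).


Wd = Ww * (1 - MC/100)
= 337.8 * (1 - 60.96/100)
= 131.8771 g

131.8771 g


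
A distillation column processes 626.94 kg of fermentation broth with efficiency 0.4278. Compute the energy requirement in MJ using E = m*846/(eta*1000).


E = m * 846 / (eta * 1000)
= 626.94 * 846 / (0.4278 * 1000)
= 1239.8112 MJ

1239.8112 MJ


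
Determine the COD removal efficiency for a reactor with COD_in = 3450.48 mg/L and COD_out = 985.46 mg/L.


eta = (COD_in - COD_out) / COD_in * 100
= (3450.48 - 985.46) / 3450.48 * 100
= 71.4399%

71.4399%


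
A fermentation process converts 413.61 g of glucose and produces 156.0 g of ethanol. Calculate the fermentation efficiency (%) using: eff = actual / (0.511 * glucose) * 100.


Fermentation efficiency = (actual / (0.511 * glucose)) * 100
= (156.0 / (0.511 * 413.61)) * 100
= 73.8096%

73.8096%


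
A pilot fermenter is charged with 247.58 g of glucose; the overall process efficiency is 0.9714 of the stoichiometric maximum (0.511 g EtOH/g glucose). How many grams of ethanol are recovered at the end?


Actual ethanol: m = 0.511 * 247.58 * 0.9714
m = 122.8951 g

122.8951 g


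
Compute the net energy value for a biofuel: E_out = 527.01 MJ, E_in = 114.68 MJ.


NEV = E_out - E_in
= 527.01 - 114.68
= 412.3300 MJ

412.3300 MJ


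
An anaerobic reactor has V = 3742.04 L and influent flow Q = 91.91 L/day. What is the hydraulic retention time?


HRT = V / Q
= 3742.04 / 91.91
= 40.7142 days

40.7142 days


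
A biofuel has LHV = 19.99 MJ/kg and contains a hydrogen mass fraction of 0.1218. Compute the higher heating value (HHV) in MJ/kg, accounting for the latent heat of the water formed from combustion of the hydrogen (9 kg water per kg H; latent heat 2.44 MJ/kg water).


HHV = LHV + H_frac * 9 * 2.44
= 19.99 + 0.1218 * 9 * 2.44
= 22.6647 MJ/kg

22.6647 MJ/kg


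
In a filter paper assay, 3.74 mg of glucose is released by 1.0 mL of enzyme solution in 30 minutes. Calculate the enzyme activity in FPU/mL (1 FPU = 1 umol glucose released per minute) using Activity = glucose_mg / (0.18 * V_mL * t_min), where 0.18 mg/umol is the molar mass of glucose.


Activity = glucose_mg / (0.18 mg/umol * V_mL * t_min)
= 3.74 / (0.18 * 1.0 * 30)
= 0.6926 FPU/mL

0.6926 FPU/mL


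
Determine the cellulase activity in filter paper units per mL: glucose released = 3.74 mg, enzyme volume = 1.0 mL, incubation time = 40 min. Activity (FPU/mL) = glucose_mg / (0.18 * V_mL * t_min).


Activity = glucose_mg / (0.18 mg/umol * V_mL * t_min)
= 3.74 / (0.18 * 1.0 * 40)
= 0.5194 FPU/mL

0.5194 FPU/mL


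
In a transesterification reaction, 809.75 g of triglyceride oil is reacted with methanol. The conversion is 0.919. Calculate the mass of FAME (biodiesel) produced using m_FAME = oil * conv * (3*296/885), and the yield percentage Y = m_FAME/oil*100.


m_FAME = oil * conv * (3 * 296 / 885) = oil * conv * (888/885)
= 809.75 * 0.919 * 888 / 885
= 746.6828 g
Y = m_FAME / oil * 100 = conv * (888/885) * 100
= 0.919 * 888 / 885 * 100
= 92.21%

746.6828 g FAME; Y = 92.21%


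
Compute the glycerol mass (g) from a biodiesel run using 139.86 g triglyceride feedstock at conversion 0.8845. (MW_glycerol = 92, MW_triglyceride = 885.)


glycerol = oil * conv * (92/885)
= 139.86 * 0.8845 * 92 / 885
= 12.8599 g

12.8599 g


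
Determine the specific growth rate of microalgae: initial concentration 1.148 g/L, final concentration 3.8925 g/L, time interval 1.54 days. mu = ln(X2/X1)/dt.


mu = ln(X2/X1) / dt
= ln(3.8925/1.148) / 1.54
= 0.7929 per day

0.7929 per day


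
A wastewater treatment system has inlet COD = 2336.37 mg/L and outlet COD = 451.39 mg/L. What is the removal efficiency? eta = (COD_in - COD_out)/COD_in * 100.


eta = (COD_in - COD_out) / COD_in * 100
= (2336.37 - 451.39) / 2336.37 * 100
= 80.6799%

80.6799%


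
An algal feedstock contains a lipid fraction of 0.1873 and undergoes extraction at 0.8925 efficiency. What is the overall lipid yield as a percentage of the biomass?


Y = lipid_content * extraction_eff * 100
= 0.1873 * 0.8925 * 100
= 16.7165%

16.7165%


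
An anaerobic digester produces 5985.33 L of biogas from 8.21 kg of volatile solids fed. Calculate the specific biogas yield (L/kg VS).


Y = V / VS
= 5985.33 / 8.21
= 729.0292 L/kg VS

729.0292 L/kg VS


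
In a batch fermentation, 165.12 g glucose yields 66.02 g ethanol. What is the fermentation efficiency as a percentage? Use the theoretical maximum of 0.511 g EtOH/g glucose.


Fermentation efficiency = (actual / (0.511 * glucose)) * 100
= (66.02 / (0.511 * 165.12)) * 100
= 78.2447%

78.2447%


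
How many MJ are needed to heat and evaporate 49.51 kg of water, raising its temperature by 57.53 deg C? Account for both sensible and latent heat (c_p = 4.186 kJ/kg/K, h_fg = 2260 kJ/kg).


E = m_water * (4.186 * dT + 2260) / 1000
= 49.51 * (4.186 * 57.53 + 2260) / 1000
= 123.8156 MJ

123.8156 MJ


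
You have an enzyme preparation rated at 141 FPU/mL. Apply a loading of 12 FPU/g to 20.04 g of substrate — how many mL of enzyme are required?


V = dosage * m_sub / activity
V = 12 * 20.04 / 141
V = 1.7055 mL

1.7055 mL


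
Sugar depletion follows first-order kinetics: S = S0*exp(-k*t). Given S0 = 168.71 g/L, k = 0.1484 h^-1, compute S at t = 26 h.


S = S0 * exp(-k * t)
S = 168.71 * exp(-0.1484 * 26)
S = 3.5601 g/L

3.5601 g/L


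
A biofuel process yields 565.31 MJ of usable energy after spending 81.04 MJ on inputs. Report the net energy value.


NEV = E_out - E_in
= 565.31 - 81.04
= 484.2700 MJ

484.2700 MJ


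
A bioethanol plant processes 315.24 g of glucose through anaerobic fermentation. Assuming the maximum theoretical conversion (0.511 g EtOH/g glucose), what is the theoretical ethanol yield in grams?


Theoretical ethanol yield: m_EtOH = 0.511 * m_glucose
m_EtOH = 0.511 * 315.24 = 161.0876 g

161.0876 g


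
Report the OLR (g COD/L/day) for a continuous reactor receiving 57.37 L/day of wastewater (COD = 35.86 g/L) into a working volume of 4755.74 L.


OLR = Q * S / V
= 57.37 * 35.86 / 4755.74
= 0.4326 g/L/day

0.4326 g/L/day


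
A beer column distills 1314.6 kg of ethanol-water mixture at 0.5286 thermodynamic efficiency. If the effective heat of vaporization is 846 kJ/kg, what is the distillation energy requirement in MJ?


E = m * 846 / (eta * 1000)
= 1314.6 * 846 / (0.5286 * 1000)
= 2103.9569 MJ

2103.9569 MJ


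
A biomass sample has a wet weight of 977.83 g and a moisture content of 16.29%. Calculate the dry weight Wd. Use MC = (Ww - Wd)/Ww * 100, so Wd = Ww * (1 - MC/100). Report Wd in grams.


Wd = Ww * (1 - MC/100)
= 977.83 * (1 - 16.29/100)
= 818.5415 g

818.5415 g


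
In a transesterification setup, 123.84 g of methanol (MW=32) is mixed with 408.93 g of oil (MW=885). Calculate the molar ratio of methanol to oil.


Molar ratio = n_MeOH / n_oil = (MeOH/32) / (oil/885) = (MeOH * 885) / (32 * oil)
= (123.84 * 885) / (32 * 408.93)
= 8.3754

8.3754


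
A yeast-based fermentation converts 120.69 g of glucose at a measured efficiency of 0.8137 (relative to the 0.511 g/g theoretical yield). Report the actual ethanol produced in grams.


Actual ethanol: m = 0.511 * 120.69 * 0.8137
m = 50.1830 g

50.1830 g


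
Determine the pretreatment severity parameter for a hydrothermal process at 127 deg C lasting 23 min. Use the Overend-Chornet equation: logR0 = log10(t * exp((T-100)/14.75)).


logR0 = log10(t * exp((T - 100) / 14.75))
= log10(23 * exp((127 - 100) / 14.75))
= 2.1567

2.1567


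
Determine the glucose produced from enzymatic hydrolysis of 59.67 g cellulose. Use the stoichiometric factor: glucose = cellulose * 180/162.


glucose = cellulose * 180/162
= 59.67 * 180/162
= 66.3000 g

66.3000 g


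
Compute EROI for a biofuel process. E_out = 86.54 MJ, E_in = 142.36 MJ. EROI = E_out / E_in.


EROI = E_out / E_in
= 86.54 / 142.36
= 0.6079

0.6079


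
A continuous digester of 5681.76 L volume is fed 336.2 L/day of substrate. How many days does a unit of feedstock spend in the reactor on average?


HRT = V / Q
= 5681.76 / 336.2
= 16.8999 days

16.8999 days


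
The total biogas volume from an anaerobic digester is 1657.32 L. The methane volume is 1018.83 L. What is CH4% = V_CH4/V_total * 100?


CH4% = V_CH4 / V_total * 100
= 1018.83 / 1657.32 * 100
= 61.4745%

61.4745%


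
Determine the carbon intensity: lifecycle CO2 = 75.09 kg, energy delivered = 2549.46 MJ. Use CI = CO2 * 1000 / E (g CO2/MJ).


CI = CO2 * 1000 / E
= 75.09 * 1000 / 2549.46
= 29.4533 g CO2/MJ

29.4533 g CO2/MJ


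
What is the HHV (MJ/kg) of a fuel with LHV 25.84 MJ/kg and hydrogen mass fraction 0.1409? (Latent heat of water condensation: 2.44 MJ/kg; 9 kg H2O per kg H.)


HHV = LHV + H_frac * 9 * 2.44
= 25.84 + 0.1409 * 9 * 2.44
= 28.9342 MJ/kg

28.9342 MJ/kg


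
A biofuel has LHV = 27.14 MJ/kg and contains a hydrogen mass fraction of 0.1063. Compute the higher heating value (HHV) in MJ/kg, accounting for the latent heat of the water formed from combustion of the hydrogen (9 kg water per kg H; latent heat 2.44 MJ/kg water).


HHV = LHV + H_frac * 9 * 2.44
= 27.14 + 0.1063 * 9 * 2.44
= 29.4743 MJ/kg

29.4743 MJ/kg


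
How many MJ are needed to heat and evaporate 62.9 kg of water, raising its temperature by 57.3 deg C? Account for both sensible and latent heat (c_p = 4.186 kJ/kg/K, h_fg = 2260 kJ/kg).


E = m_water * (4.186 * dT + 2260) / 1000
= 62.9 * (4.186 * 57.3 + 2260) / 1000
= 157.2411 MJ

157.2411 MJ


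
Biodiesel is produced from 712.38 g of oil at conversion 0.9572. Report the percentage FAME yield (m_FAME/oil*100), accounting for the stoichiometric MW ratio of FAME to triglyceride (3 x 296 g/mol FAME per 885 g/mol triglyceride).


m_FAME = oil * conv * (3 * 296 / 885) = oil * conv * (888/885)
= 712.38 * 0.9572 * 888 / 885
= 684.2016 g
Y = m_FAME / oil * 100 = conv * (888/885) * 100
= 0.9572 * 888 / 885 * 100
= 96.04%

96.04%


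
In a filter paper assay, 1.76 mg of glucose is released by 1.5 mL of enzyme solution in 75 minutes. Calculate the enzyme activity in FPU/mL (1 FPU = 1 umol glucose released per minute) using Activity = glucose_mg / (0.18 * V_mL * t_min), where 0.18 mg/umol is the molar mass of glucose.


Activity = glucose_mg / (0.18 mg/umol * V_mL * t_min)
= 1.76 / (0.18 * 1.5 * 75)
= 0.0869 FPU/mL

0.0869 FPU/mL


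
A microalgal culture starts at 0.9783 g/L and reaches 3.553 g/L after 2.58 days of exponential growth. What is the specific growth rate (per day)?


mu = ln(X2/X1) / dt
= ln(3.553/0.9783) / 2.58
= 0.4999 per day

0.4999 per day


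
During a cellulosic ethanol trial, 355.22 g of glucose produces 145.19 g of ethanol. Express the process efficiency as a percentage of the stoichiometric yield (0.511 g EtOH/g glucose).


Fermentation efficiency = (actual / (0.511 * glucose)) * 100
= (145.19 / (0.511 * 355.22)) * 100
= 79.9868%

79.9868%


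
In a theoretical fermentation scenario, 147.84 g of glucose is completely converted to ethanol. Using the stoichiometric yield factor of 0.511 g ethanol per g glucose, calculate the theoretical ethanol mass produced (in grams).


Theoretical ethanol yield: m_EtOH = 0.511 * m_glucose
m_EtOH = 0.511 * 147.84 = 75.5462 g

75.5462 g
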